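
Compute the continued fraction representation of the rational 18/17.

Run the Euclidean algorithm on 18 and 17; the successive quotients are the partial quotients a_0, a_1, ... (each step inverts the fractional part left over by the previous one):
  18 = 1*17 + 1, so a_0 = 1.
  17 = 17*1 + 0, so a_1 = 17.
The remainder reaches 0 after 2 divisions, so the expansion has 2 partial quotients, read off in order.

[1; 17]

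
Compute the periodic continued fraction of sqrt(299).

Write x_i = (sqrt(299) + m_i)/d_i with (m_0, d_0) = (0, 1). a_0 = floor(sqrt(299)) = 17, since 17^2 = 289 <= 299 < 324 = 18^2.
Iterate m_{i+1} = d_i*a_i - m_i, d_{i+1} = (299 - m_{i+1}^2)/d_i, a_{i+1} = floor((a_0 + m_{i+1})/d_{i+1}):
  m_1 = 1*17 - 0 = 17, d_1 = (299 - 17^2)/1 = 10/1 = 10, a_1 = floor((17 + 17)/10) = 3.
  m_2 = 10*3 - 17 = 13, d_2 = (299 - 13^2)/10 = 130/10 = 13, a_2 = floor((17 + 13)/13) = 2.
  m_3 = 13*2 - 13 = 13, d_3 = (299 - 13^2)/13 = 130/13 = 10, a_3 = floor((17 + 13)/10) = 3.
  m_4 = 10*3 - 13 = 17, d_4 = (299 - 17^2)/10 = 10/10 = 1, a_4 = floor((17 + 17)/1) = 34.
  m_5 = 1*34 - 17 = 17, d_5 = (299 - 17^2)/1 = 10/1 = 10: (m_5, d_5) = (m_1, d_1) = (17, 10), so from here the quotients repeat a_1, ..., a_4; the period length is 4.
Hence the expansion of sqrt(299) is a_0 = 17 followed by the repeating block 3, 2, 3, 34 (period 4).

[17; (3, 2, 3, 34)]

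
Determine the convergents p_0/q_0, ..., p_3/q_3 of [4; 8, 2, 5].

Using the convergent recurrence p_i = a_i*p_{i-1} + p_{i-2}, q_i = a_i*q_{i-1} + q_{i-2} with p_{-2}=0, p_{-1}=1, q_{-2}=1, q_{-1}=0:
  i=0: a_0=4, p_0 = 4*1 + 0 = 4, q_0 = 4*0 + 1 = 1.
  i=1: a_1=8, p_1 = 8*4 + 1 = 33, q_1 = 8*1 + 0 = 8.
  i=2: a_2=2, p_2 = 2*33 + 4 = 70, q_2 = 2*8 + 1 = 17.
  i=3: a_3=5, p_3 = 5*70 + 33 = 383, q_3 = 5*17 + 8 = 93.

4/1, 33/8, 70/17, 383/93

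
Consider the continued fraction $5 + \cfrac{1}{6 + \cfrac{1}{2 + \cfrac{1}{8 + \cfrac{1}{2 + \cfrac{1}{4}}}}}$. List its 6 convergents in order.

5/1, 31/6, 67/13, 567/110, 1201/233, 5371/1042

Using the convergent recurrence p_i = a_i*p_{i-1} + p_{i-2}, q_i = a_i*q_{i-1} + q_{i-2} with p_{-2}=0, p_{-1}=1, q_{-2}=1, q_{-1}=0:
  i=0: a_0=5, p_0 = 5*1 + 0 = 5, q_0 = 5*0 + 1 = 1.
  i=1: a_1=6, p_1 = 6*5 + 1 = 31, q_1 = 6*1 + 0 = 6.
  i=2: a_2=2, p_2 = 2*31 + 5 = 67, q_2 = 2*6 + 1 = 13.
  i=3: a_3=8, p_3 = 8*67 + 31 = 567, q_3 = 8*13 + 6 = 110.
  i=4: a_4=2, p_4 = 2*567 + 67 = 1201, q_4 = 2*110 + 13 = 233.
  i=5: a_5=4, p_5 = 4*1201 + 567 = 5371, q_5 = 4*233 + 110 = 1042.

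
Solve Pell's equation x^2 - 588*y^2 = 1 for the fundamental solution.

First expand sqrt(588) as a continued fraction. With x_i = (sqrt(588) + m_i)/d_i and (m_0, d_0) = (0, 1): a_0 = floor(sqrt(588)) = 24, since 24^2 = 576 <= 588 < 625 = 25^2.
Iterate m_{i+1} = d_i*a_i - m_i, d_{i+1} = (588 - m_{i+1}^2)/d_i, a_{i+1} = floor((a_0 + m_{i+1})/d_{i+1}):
  m_1 = 1*24 - 0 = 24, d_1 = (588 - 24^2)/1 = 12/1 = 12, a_1 = floor((24 + 24)/12) = 4.
  m_2 = 12*4 - 24 = 24, d_2 = (588 - 24^2)/12 = 12/12 = 1, a_2 = floor((24 + 24)/1) = 48.
  m_3 = 1*48 - 24 = 24, d_3 = (588 - 24^2)/1 = 12/1 = 12: (m_3, d_3) = (m_1, d_1) = (24, 12), so from here the quotients repeat a_1, a_2; the period length is 2.
So sqrt(588) = [24; (4, 48)] with period length k = 2.
k is even, so the fundamental solution of x^2 - 588y^2 = 1 is (p_{k-1}, q_{k-1}) = (p_1, q_1); compute convergents through index 1.
Convergents (p_i = a_i*p_{i-1} + p_{i-2}, q_i = a_i*q_{i-1} + q_{i-2} with p_{-2}=0, p_{-1}=1, q_{-2}=1, q_{-1}=0):
  i=0: a_0=24, p_0 = 24*1 + 0 = 24, q_0 = 24*0 + 1 = 1.
  i=1: a_1=4, p_1 = 4*24 + 1 = 97, q_1 = 4*1 + 0 = 4.
Check: 97^2 - 588*4^2 = 9409 - 9408 = 1, so (x, y) = (97, 4) solves the equation, and by the theorem it is the least positive solution.

(x, y) = (97, 4)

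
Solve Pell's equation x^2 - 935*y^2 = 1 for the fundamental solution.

First expand sqrt(935) as a continued fraction. With x_i = (sqrt(935) + m_i)/d_i and (m_0, d_0) = (0, 1): a_0 = floor(sqrt(935)) = 30, since 30^2 = 900 <= 935 < 961 = 31^2.
Iterate m_{i+1} = d_i*a_i - m_i, d_{i+1} = (935 - m_{i+1}^2)/d_i, a_{i+1} = floor((a_0 + m_{i+1})/d_{i+1}):
  m_1 = 1*30 - 0 = 30, d_1 = (935 - 30^2)/1 = 35/1 = 35, a_1 = floor((30 + 30)/35) = 1.
  m_2 = 35*1 - 30 = 5, d_2 = (935 - 5^2)/35 = 910/35 = 26, a_2 = floor((30 + 5)/26) = 1.
  m_3 = 26*1 - 5 = 21, d_3 = (935 - 21^2)/26 = 494/26 = 19, a_3 = floor((30 + 21)/19) = 2.
  m_4 = 19*2 - 21 = 17, d_4 = (935 - 17^2)/19 = 646/19 = 34, a_4 = floor((30 + 17)/34) = 1.
  m_5 = 34*1 - 17 = 17, d_5 = (935 - 17^2)/34 = 646/34 = 19, a_5 = floor((30 + 17)/19) = 2.
  m_6 = 19*2 - 17 = 21, d_6 = (935 - 21^2)/19 = 494/19 = 26, a_6 = floor((30 + 21)/26) = 1.
  m_7 = 26*1 - 21 = 5, d_7 = (935 - 5^2)/26 = 910/26 = 35, a_7 = floor((30 + 5)/35) = 1.
  m_8 = 35*1 - 5 = 30, d_8 = (935 - 30^2)/35 = 35/35 = 1, a_8 = floor((30 + 30)/1) = 60.
  m_9 = 1*60 - 30 = 30, d_9 = (935 - 30^2)/1 = 35/1 = 35: (m_9, d_9) = (m_1, d_1) = (30, 35), so from here the quotients repeat a_1, ..., a_8; the period length is 8.
So sqrt(935) = [30; (1, 1, 2, 1, 2, 1, 1, 60)] with period length k = 8.
k is even, so the fundamental solution of x^2 - 935y^2 = 1 is (p_{k-1}, q_{k-1}) = (p_7, q_7); compute convergents through index 7.
Convergents (p_i = a_i*p_{i-1} + p_{i-2}, q_i = a_i*q_{i-1} + q_{i-2} with p_{-2}=0, p_{-1}=1, q_{-2}=1, q_{-1}=0):
  i=0: a_0=30, p_0 = 30*1 + 0 = 30, q_0 = 30*0 + 1 = 1.
  i=1: a_1=1, p_1 = 1*30 + 1 = 31, q_1 = 1*1 + 0 = 1.
  i=2: a_2=1, p_2 = 1*31 + 30 = 61, q_2 = 1*1 + 1 = 2.
  i=3: a_3=2, p_3 = 2*61 + 31 = 153, q_3 = 2*2 + 1 = 5.
  i=4: a_4=1, p_4 = 1*153 + 61 = 214, q_4 = 1*5 + 2 = 7.
  i=5: a_5=2, p_5 = 2*214 + 153 = 581, q_5 = 2*7 + 5 = 19.
  i=6: a_6=1, p_6 = 1*581 + 214 = 795, q_6 = 1*19 + 7 = 26.
  i=7: a_7=1, p_7 = 1*795 + 581 = 1376, q_7 = 1*26 + 19 = 45.
Check: 1376^2 - 935*45^2 = 1893376 - 1893375 = 1, so (x, y) = (1376, 45) solves the equation, and by the theorem it is the least positive solution.

(x, y) = (1376, 45)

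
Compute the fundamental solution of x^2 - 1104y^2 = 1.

First expand sqrt(1104) as a continued fraction. With x_i = (sqrt(1104) + m_i)/d_i and (m_0, d_0) = (0, 1): a_0 = floor(sqrt(1104)) = 33, since 33^2 = 1089 <= 1104 < 1156 = 34^2.
Iterate m_{i+1} = d_i*a_i - m_i, d_{i+1} = (1104 - m_{i+1}^2)/d_i, a_{i+1} = floor((a_0 + m_{i+1})/d_{i+1}):
  m_1 = 1*33 - 0 = 33, d_1 = (1104 - 33^2)/1 = 15/1 = 15, a_1 = floor((33 + 33)/15) = 4.
  m_2 = 15*4 - 33 = 27, d_2 = (1104 - 27^2)/15 = 375/15 = 25, a_2 = floor((33 + 27)/25) = 2.
  m_3 = 25*2 - 27 = 23, d_3 = (1104 - 23^2)/25 = 575/25 = 23, a_3 = floor((33 + 23)/23) = 2.
  m_4 = 23*2 - 23 = 23, d_4 = (1104 - 23^2)/23 = 575/23 = 25, a_4 = floor((33 + 23)/25) = 2.
  m_5 = 25*2 - 23 = 27, d_5 = (1104 - 27^2)/25 = 375/25 = 15, a_5 = floor((33 + 27)/15) = 4.
  m_6 = 15*4 - 27 = 33, d_6 = (1104 - 33^2)/15 = 15/15 = 1, a_6 = floor((33 + 33)/1) = 66.
  m_7 = 1*66 - 33 = 33, d_7 = (1104 - 33^2)/1 = 15/1 = 15: (m_7, d_7) = (m_1, d_1) = (33, 15), so from here the quotients repeat a_1, ..., a_6; the period length is 6.
So sqrt(1104) = [33; (4, 2, 2, 2, 4, 66)] with period length k = 6.
k is even, so the fundamental solution of x^2 - 1104y^2 = 1 is (p_{k-1}, q_{k-1}) = (p_5, q_5); compute convergents through index 5.
Convergents (p_i = a_i*p_{i-1} + p_{i-2}, q_i = a_i*q_{i-1} + q_{i-2} with p_{-2}=0, p_{-1}=1, q_{-2}=1, q_{-1}=0):
  i=0: a_0=33, p_0 = 33*1 + 0 = 33, q_0 = 33*0 + 1 = 1.
  i=1: a_1=4, p_1 = 4*33 + 1 = 133, q_1 = 4*1 + 0 = 4.
  i=2: a_2=2, p_2 = 2*133 + 33 = 299, q_2 = 2*4 + 1 = 9.
  i=3: a_3=2, p_3 = 2*299 + 133 = 731, q_3 = 2*9 + 4 = 22.
  i=4: a_4=2, p_4 = 2*731 + 299 = 1761, q_4 = 2*22 + 9 = 53.
  i=5: a_5=4, p_5 = 4*1761 + 731 = 7775, q_5 = 4*53 + 22 = 234.
Check: 7775^2 - 1104*234^2 = 60450625 - 60450624 = 1, so (x, y) = (7775, 234) solves the equation, and by the theorem it is the least positive solution.

(x, y) = (7775, 234)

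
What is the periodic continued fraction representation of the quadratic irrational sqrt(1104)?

Write x_i = (sqrt(1104) + m_i)/d_i with (m_0, d_0) = (0, 1). a_0 = floor(sqrt(1104)) = 33, since 33^2 = 1089 <= 1104 < 1156 = 34^2.
Iterate m_{i+1} = d_i*a_i - m_i, d_{i+1} = (1104 - m_{i+1}^2)/d_i, a_{i+1} = floor((a_0 + m_{i+1})/d_{i+1}):
  m_1 = 1*33 - 0 = 33, d_1 = (1104 - 33^2)/1 = 15/1 = 15, a_1 = floor((33 + 33)/15) = 4.
  m_2 = 15*4 - 33 = 27, d_2 = (1104 - 27^2)/15 = 375/15 = 25, a_2 = floor((33 + 27)/25) = 2.
  m_3 = 25*2 - 27 = 23, d_3 = (1104 - 23^2)/25 = 575/25 = 23, a_3 = floor((33 + 23)/23) = 2.
  m_4 = 23*2 - 23 = 23, d_4 = (1104 - 23^2)/23 = 575/23 = 25, a_4 = floor((33 + 23)/25) = 2.
  m_5 = 25*2 - 23 = 27, d_5 = (1104 - 27^2)/25 = 375/25 = 15, a_5 = floor((33 + 27)/15) = 4.
  m_6 = 15*4 - 27 = 33, d_6 = (1104 - 33^2)/15 = 15/15 = 1, a_6 = floor((33 + 33)/1) = 66.
  m_7 = 1*66 - 33 = 33, d_7 = (1104 - 33^2)/1 = 15/1 = 15: (m_7, d_7) = (m_1, d_1) = (33, 15), so from here the quotients repeat a_1, ..., a_6; the period length is 6.
Hence the expansion of sqrt(1104) is a_0 = 33 followed by the repeating block 4, 2, 2, 2, 4, 66 (period 6).

[33; (4, 2, 2, 2, 4, 66)]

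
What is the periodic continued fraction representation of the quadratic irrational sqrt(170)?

[13; (26)]

Write x_i = (sqrt(170) + m_i)/d_i with (m_0, d_0) = (0, 1). a_0 = floor(sqrt(170)) = 13, since 13^2 = 169 <= 170 < 196 = 14^2.
Iterate m_{i+1} = d_i*a_i - m_i, d_{i+1} = (170 - m_{i+1}^2)/d_i, a_{i+1} = floor((a_0 + m_{i+1})/d_{i+1}):
  m_1 = 1*13 - 0 = 13, d_1 = (170 - 13^2)/1 = 1/1 = 1, a_1 = floor((13 + 13)/1) = 26.
  m_2 = 1*26 - 13 = 13, d_2 = (170 - 13^2)/1 = 1/1 = 1: (m_2, d_2) = (m_1, d_1) = (13, 1), so from here the quotient a_1 repeats; the period length is 1.
Hence the expansion of sqrt(170) is a_0 = 13 followed by the repeating block 26 (period 1).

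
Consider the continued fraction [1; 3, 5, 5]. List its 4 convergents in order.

1/1, 4/3, 21/16, 109/83

Using the convergent recurrence p_i = a_i*p_{i-1} + p_{i-2}, q_i = a_i*q_{i-1} + q_{i-2} with p_{-2}=0, p_{-1}=1, q_{-2}=1, q_{-1}=0:
  i=0: a_0=1, p_0 = 1*1 + 0 = 1, q_0 = 1*0 + 1 = 1.
  i=1: a_1=3, p_1 = 3*1 + 1 = 4, q_1 = 3*1 + 0 = 3.
  i=2: a_2=5, p_2 = 5*4 + 1 = 21, q_2 = 5*3 + 1 = 16.
  i=3: a_3=5, p_3 = 5*21 + 4 = 109, q_3 = 5*16 + 3 = 83.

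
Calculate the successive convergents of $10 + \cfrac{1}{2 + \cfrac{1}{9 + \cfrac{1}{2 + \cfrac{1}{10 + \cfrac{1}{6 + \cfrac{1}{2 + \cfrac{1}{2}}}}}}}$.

Using the convergent recurrence p_i = a_i*p_{i-1} + p_{i-2}, q_i = a_i*q_{i-1} + q_{i-2} with p_{-2}=0, p_{-1}=1, q_{-2}=1, q_{-1}=0:
  i=0: a_0=10, p_0 = 10*1 + 0 = 10, q_0 = 10*0 + 1 = 1.
  i=1: a_1=2, p_1 = 2*10 + 1 = 21, q_1 = 2*1 + 0 = 2.
  i=2: a_2=9, p_2 = 9*21 + 10 = 199, q_2 = 9*2 + 1 = 19.
  i=3: a_3=2, p_3 = 2*199 + 21 = 419, q_3 = 2*19 + 2 = 40.
  i=4: a_4=10, p_4 = 10*419 + 199 = 4389, q_4 = 10*40 + 19 = 419.
  i=5: a_5=6, p_5 = 6*4389 + 419 = 26753, q_5 = 6*419 + 40 = 2554.
  i=6: a_6=2, p_6 = 2*26753 + 4389 = 57895, q_6 = 2*2554 + 419 = 5527.
  i=7: a_7=2, p_7 = 2*57895 + 26753 = 142543, q_7 = 2*5527 + 2554 = 13608.

10/1, 21/2, 199/19, 419/40, 4389/419, 26753/2554, 57895/5527, 142543/13608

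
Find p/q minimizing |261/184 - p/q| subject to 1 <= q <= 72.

61/43

Expand x = 261/184 as a continued fraction with the Euclidean algorithm:
  261 = 1*184 + 77, so a_0 = 1.
  184 = 2*77 + 30, so a_1 = 2.
  77 = 2*30 + 17, so a_2 = 2.
  30 = 1*17 + 13, so a_3 = 1.
  17 = 1*13 + 4, so a_4 = 1.
  13 = 3*4 + 1, so a_5 = 3.
  4 = 4*1 + 0, so a_6 = 4.
so x = [1; 2, 2, 1, 1, 3, 4].
Convergents (p_i = a_i*p_{i-1} + p_{i-2}, q_i = a_i*q_{i-1} + q_{i-2} with p_{-2}=0, p_{-1}=1, q_{-2}=1, q_{-1}=0), until the denominator exceeds 72:
  i=0: a_0=1, p_0 = 1*1 + 0 = 1, q_0 = 1*0 + 1 = 1.
  i=1: a_1=2, p_1 = 2*1 + 1 = 3, q_1 = 2*1 + 0 = 2.
  i=2: a_2=2, p_2 = 2*3 + 1 = 7, q_2 = 2*2 + 1 = 5.
  i=3: a_3=1, p_3 = 1*7 + 3 = 10, q_3 = 1*5 + 2 = 7.
  i=4: a_4=1, p_4 = 1*10 + 7 = 17, q_4 = 1*7 + 5 = 12.
  i=5: a_5=3, p_5 = 3*17 + 10 = 61, q_5 = 3*12 + 7 = 43.
  i=6: a_6=4, p_6 = 4*61 + 17 = 261, q_6 = 4*43 + 12 = 184.
q_6 = 184 > 72, so the last convergent with denominator <= 72 is p_5/q_5 = 61/43.
The closest fraction with denominator <= 72 is either p_5/q_5 or the intermediate fraction (k*p_5 + p_4)/(k*q_5 + q_4) with the largest k >= 1 whose denominator stays <= 72; these approach x as k grows, and every other convergent or intermediate fraction in range is farther away.
Largest k: floor((72 - q_4)/q_5) = floor((72 - 12)/43) = 1.
That gives (1*61 + 17)/(1*43 + 12) = 78/55.
Compare the errors: |x - 61/43| = |261*43 - 61*184|/(184*43) = 1/7912, and |x - 78/55| = |261*55 - 78*184|/(184*55) = 3/10120.
Cross-multiplying, 1*10120 = 10120 < 23736 = 3*7912, so 1/7912 is smaller: the convergent 61/43 is closer to x than 78/55.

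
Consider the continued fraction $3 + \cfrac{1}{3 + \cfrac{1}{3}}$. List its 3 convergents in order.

3/1, 10/3, 33/10

Using the convergent recurrence p_i = a_i*p_{i-1} + p_{i-2}, q_i = a_i*q_{i-1} + q_{i-2} with p_{-2}=0, p_{-1}=1, q_{-2}=1, q_{-1}=0:
  i=0: a_0=3, p_0 = 3*1 + 0 = 3, q_0 = 3*0 + 1 = 1.
  i=1: a_1=3, p_1 = 3*3 + 1 = 10, q_1 = 3*1 + 0 = 3.
  i=2: a_2=3, p_2 = 3*10 + 3 = 33, q_2 = 3*3 + 1 = 10.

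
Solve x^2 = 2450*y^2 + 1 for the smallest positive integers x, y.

(x, y) = (99, 2)

First expand sqrt(2450) as a continued fraction. With x_i = (sqrt(2450) + m_i)/d_i and (m_0, d_0) = (0, 1): a_0 = floor(sqrt(2450)) = 49, since 49^2 = 2401 <= 2450 < 2500 = 50^2.
Iterate m_{i+1} = d_i*a_i - m_i, d_{i+1} = (2450 - m_{i+1}^2)/d_i, a_{i+1} = floor((a_0 + m_{i+1})/d_{i+1}):
  m_1 = 1*49 - 0 = 49, d_1 = (2450 - 49^2)/1 = 49/1 = 49, a_1 = floor((49 + 49)/49) = 2.
  m_2 = 49*2 - 49 = 49, d_2 = (2450 - 49^2)/49 = 49/49 = 1, a_2 = floor((49 + 49)/1) = 98.
  m_3 = 1*98 - 49 = 49, d_3 = (2450 - 49^2)/1 = 49/1 = 49: (m_3, d_3) = (m_1, d_1) = (49, 49), so from here the quotients repeat a_1, a_2; the period length is 2.
So sqrt(2450) = [49; (2, 98)] with period length k = 2.
k is even, so the fundamental solution of x^2 - 2450y^2 = 1 is (p_{k-1}, q_{k-1}) = (p_1, q_1); compute convergents through index 1.
Convergents (p_i = a_i*p_{i-1} + p_{i-2}, q_i = a_i*q_{i-1} + q_{i-2} with p_{-2}=0, p_{-1}=1, q_{-2}=1, q_{-1}=0):
  i=0: a_0=49, p_0 = 49*1 + 0 = 49, q_0 = 49*0 + 1 = 1.
  i=1: a_1=2, p_1 = 2*49 + 1 = 99, q_1 = 2*1 + 0 = 2.
Check: 99^2 - 2450*2^2 = 9801 - 9800 = 1, so (x, y) = (99, 2) solves the equation, and by the theorem it is the least positive solution.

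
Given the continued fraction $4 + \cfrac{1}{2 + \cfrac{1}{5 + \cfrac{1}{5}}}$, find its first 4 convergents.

Using the convergent recurrence p_i = a_i*p_{i-1} + p_{i-2}, q_i = a_i*q_{i-1} + q_{i-2} with p_{-2}=0, p_{-1}=1, q_{-2}=1, q_{-1}=0:
  i=0: a_0=4, p_0 = 4*1 + 0 = 4, q_0 = 4*0 + 1 = 1.
  i=1: a_1=2, p_1 = 2*4 + 1 = 9, q_1 = 2*1 + 0 = 2.
  i=2: a_2=5, p_2 = 5*9 + 4 = 49, q_2 = 5*2 + 1 = 11.
  i=3: a_3=5, p_3 = 5*49 + 9 = 254, q_3 = 5*11 + 2 = 57.

4/1, 9/2, 49/11, 254/57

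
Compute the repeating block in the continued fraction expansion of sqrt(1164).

Write x_i = (sqrt(1164) + m_i)/d_i with (m_0, d_0) = (0, 1). a_0 = floor(sqrt(1164)) = 34, since 34^2 = 1156 <= 1164 < 1225 = 35^2.
Iterate m_{i+1} = d_i*a_i - m_i, d_{i+1} = (1164 - m_{i+1}^2)/d_i, a_{i+1} = floor((a_0 + m_{i+1})/d_{i+1}):
  m_1 = 1*34 - 0 = 34, d_1 = (1164 - 34^2)/1 = 8/1 = 8, a_1 = floor((34 + 34)/8) = 8.
  m_2 = 8*8 - 34 = 30, d_2 = (1164 - 30^2)/8 = 264/8 = 33, a_2 = floor((34 + 30)/33) = 1.
  m_3 = 33*1 - 30 = 3, d_3 = (1164 - 3^2)/33 = 1155/33 = 35, a_3 = floor((34 + 3)/35) = 1.
  m_4 = 35*1 - 3 = 32, d_4 = (1164 - 32^2)/35 = 140/35 = 4, a_4 = floor((34 + 32)/4) = 16.
  m_5 = 4*16 - 32 = 32, d_5 = (1164 - 32^2)/4 = 140/4 = 35, a_5 = floor((34 + 32)/35) = 1.
  m_6 = 35*1 - 32 = 3, d_6 = (1164 - 3^2)/35 = 1155/35 = 33, a_6 = floor((34 + 3)/33) = 1.
  m_7 = 33*1 - 3 = 30, d_7 = (1164 - 30^2)/33 = 264/33 = 8, a_7 = floor((34 + 30)/8) = 8.
  m_8 = 8*8 - 30 = 34, d_8 = (1164 - 34^2)/8 = 8/8 = 1, a_8 = floor((34 + 34)/1) = 68.
  m_9 = 1*68 - 34 = 34, d_9 = (1164 - 34^2)/1 = 8/1 = 8: (m_9, d_9) = (m_1, d_1) = (34, 8), so from here the quotients repeat a_1, ..., a_8; the period length is 8.
Hence the expansion of sqrt(1164) is a_0 = 34 followed by the repeating block 8, 1, 1, 16, 1, 1, 8, 68 (period 8).

[34; (8, 1, 1, 16, 1, 1, 8, 68)]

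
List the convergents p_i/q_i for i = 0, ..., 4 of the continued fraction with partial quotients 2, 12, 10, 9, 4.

Using the convergent recurrence p_i = a_i*p_{i-1} + p_{i-2}, q_i = a_i*q_{i-1} + q_{i-2} with p_{-2}=0, p_{-1}=1, q_{-2}=1, q_{-1}=0:
  i=0: a_0=2, p_0 = 2*1 + 0 = 2, q_0 = 2*0 + 1 = 1.
  i=1: a_1=12, p_1 = 12*2 + 1 = 25, q_1 = 12*1 + 0 = 12.
  i=2: a_2=10, p_2 = 10*25 + 2 = 252, q_2 = 10*12 + 1 = 121.
  i=3: a_3=9, p_3 = 9*252 + 25 = 2293, q_3 = 9*121 + 12 = 1101.
  i=4: a_4=4, p_4 = 4*2293 + 252 = 9424, q_4 = 4*1101 + 121 = 4525.

2/1, 25/12, 252/121, 2293/1101, 9424/4525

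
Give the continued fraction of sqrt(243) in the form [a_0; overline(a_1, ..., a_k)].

[15; overline(1, 1, 2, 3, 15, 3, 2, 1, 1, 30)]

Write x_i = (sqrt(243) + m_i)/d_i with (m_0, d_0) = (0, 1). a_0 = floor(sqrt(243)) = 15, since 15^2 = 225 <= 243 < 256 = 16^2.
Iterate m_{i+1} = d_i*a_i - m_i, d_{i+1} = (243 - m_{i+1}^2)/d_i, a_{i+1} = floor((a_0 + m_{i+1})/d_{i+1}):
  m_1 = 1*15 - 0 = 15, d_1 = (243 - 15^2)/1 = 18/1 = 18, a_1 = floor((15 + 15)/18) = 1.
  m_2 = 18*1 - 15 = 3, d_2 = (243 - 3^2)/18 = 234/18 = 13, a_2 = floor((15 + 3)/13) = 1.
  m_3 = 13*1 - 3 = 10, d_3 = (243 - 10^2)/13 = 143/13 = 11, a_3 = floor((15 + 10)/11) = 2.
  m_4 = 11*2 - 10 = 12, d_4 = (243 - 12^2)/11 = 99/11 = 9, a_4 = floor((15 + 12)/9) = 3.
  m_5 = 9*3 - 12 = 15, d_5 = (243 - 15^2)/9 = 18/9 = 2, a_5 = floor((15 + 15)/2) = 15.
  m_6 = 2*15 - 15 = 15, d_6 = (243 - 15^2)/2 = 18/2 = 9, a_6 = floor((15 + 15)/9) = 3.
  m_7 = 9*3 - 15 = 12, d_7 = (243 - 12^2)/9 = 99/9 = 11, a_7 = floor((15 + 12)/11) = 2.
  m_8 = 11*2 - 12 = 10, d_8 = (243 - 10^2)/11 = 143/11 = 13, a_8 = floor((15 + 10)/13) = 1.
  m_9 = 13*1 - 10 = 3, d_9 = (243 - 3^2)/13 = 234/13 = 18, a_9 = floor((15 + 3)/18) = 1.
  m_10 = 18*1 - 3 = 15, d_10 = (243 - 15^2)/18 = 18/18 = 1, a_10 = floor((15 + 15)/1) = 30.
  m_11 = 1*30 - 15 = 15, d_11 = (243 - 15^2)/1 = 18/1 = 18: (m_11, d_11) = (m_1, d_1) = (15, 18), so from here the quotients repeat a_1, ..., a_10; the period length is 10.
Hence the expansion of sqrt(243) is a_0 = 15 followed by the repeating block 1, 1, 2, 3, 15, 3, 2, 1, 1, 30 (period 10).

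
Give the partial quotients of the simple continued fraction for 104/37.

Run the Euclidean algorithm on 104 and 37; the successive quotients are the partial quotients a_0, a_1, ... (each step inverts the fractional part left over by the previous one):
  104 = 2*37 + 30, so a_0 = 2.
  37 = 1*30 + 7, so a_1 = 1.
  30 = 4*7 + 2, so a_2 = 4.
  7 = 3*2 + 1, so a_3 = 3.
  2 = 2*1 + 0, so a_4 = 2.
The remainder reaches 0 after 5 divisions, so the expansion has 5 partial quotients, read off in order.

[2; 1, 4, 3, 2]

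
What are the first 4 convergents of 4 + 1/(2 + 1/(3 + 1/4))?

Using the convergent recurrence p_i = a_i*p_{i-1} + p_{i-2}, q_i = a_i*q_{i-1} + q_{i-2} with p_{-2}=0, p_{-1}=1, q_{-2}=1, q_{-1}=0:
  i=0: a_0=4, p_0 = 4*1 + 0 = 4, q_0 = 4*0 + 1 = 1.
  i=1: a_1=2, p_1 = 2*4 + 1 = 9, q_1 = 2*1 + 0 = 2.
  i=2: a_2=3, p_2 = 3*9 + 4 = 31, q_2 = 3*2 + 1 = 7.
  i=3: a_3=4, p_3 = 4*31 + 9 = 133, q_3 = 4*7 + 2 = 30.

4/1, 9/2, 31/7, 133/30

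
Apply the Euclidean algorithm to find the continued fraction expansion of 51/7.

[7; 3, 2]

Run the Euclidean algorithm on 51 and 7; the successive quotients are the partial quotients a_0, a_1, ... (each step inverts the fractional part left over by the previous one):
  51 = 7*7 + 2, so a_0 = 7.
  7 = 3*2 + 1, so a_1 = 3.
  2 = 2*1 + 0, so a_2 = 2.
The remainder reaches 0 after 3 divisions, so the expansion has 3 partial quotients, read off in order.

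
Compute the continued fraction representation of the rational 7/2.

[3; 2]

Run the Euclidean algorithm on 7 and 2; the successive quotients are the partial quotients a_0, a_1, ... (each step inverts the fractional part left over by the previous one):
  7 = 3*2 + 1, so a_0 = 3.
  2 = 2*1 + 0, so a_1 = 2.
The remainder reaches 0 after 2 divisions, so the expansion has 2 partial quotients, read off in order.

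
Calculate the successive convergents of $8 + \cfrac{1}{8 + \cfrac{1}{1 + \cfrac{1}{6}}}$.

8/1, 65/8, 73/9, 503/62

Using the convergent recurrence p_i = a_i*p_{i-1} + p_{i-2}, q_i = a_i*q_{i-1} + q_{i-2} with p_{-2}=0, p_{-1}=1, q_{-2}=1, q_{-1}=0:
  i=0: a_0=8, p_0 = 8*1 + 0 = 8, q_0 = 8*0 + 1 = 1.
  i=1: a_1=8, p_1 = 8*8 + 1 = 65, q_1 = 8*1 + 0 = 8.
  i=2: a_2=1, p_2 = 1*65 + 8 = 73, q_2 = 1*8 + 1 = 9.
  i=3: a_3=6, p_3 = 6*73 + 65 = 503, q_3 = 6*9 + 8 = 62.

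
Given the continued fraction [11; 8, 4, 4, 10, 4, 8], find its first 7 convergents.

Using the convergent recurrence p_i = a_i*p_{i-1} + p_{i-2}, q_i = a_i*q_{i-1} + q_{i-2} with p_{-2}=0, p_{-1}=1, q_{-2}=1, q_{-1}=0:
  i=0: a_0=11, p_0 = 11*1 + 0 = 11, q_0 = 11*0 + 1 = 1.
  i=1: a_1=8, p_1 = 8*11 + 1 = 89, q_1 = 8*1 + 0 = 8.
  i=2: a_2=4, p_2 = 4*89 + 11 = 367, q_2 = 4*8 + 1 = 33.
  i=3: a_3=4, p_3 = 4*367 + 89 = 1557, q_3 = 4*33 + 8 = 140.
  i=4: a_4=10, p_4 = 10*1557 + 367 = 15937, q_4 = 10*140 + 33 = 1433.
  i=5: a_5=4, p_5 = 4*15937 + 1557 = 65305, q_5 = 4*1433 + 140 = 5872.
  i=6: a_6=8, p_6 = 8*65305 + 15937 = 538377, q_6 = 8*5872 + 1433 = 48409.

11/1, 89/8, 367/33, 1557/140, 15937/1433, 65305/5872, 538377/48409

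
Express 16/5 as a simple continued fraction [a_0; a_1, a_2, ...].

[3; 5]

Run the Euclidean algorithm on 16 and 5; the successive quotients are the partial quotients a_0, a_1, ... (each step inverts the fractional part left over by the previous one):
  16 = 3*5 + 1, so a_0 = 3.
  5 = 5*1 + 0, so a_1 = 5.
The remainder reaches 0 after 2 divisions, so the expansion has 2 partial quotients, read off in order.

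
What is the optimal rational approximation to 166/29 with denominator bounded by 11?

Expand x = 166/29 as a continued fraction with the Euclidean algorithm:
  166 = 5*29 + 21, so a_0 = 5.
  29 = 1*21 + 8, so a_1 = 1.
  21 = 2*8 + 5, so a_2 = 2.
  8 = 1*5 + 3, so a_3 = 1.
  5 = 1*3 + 2, so a_4 = 1.
  3 = 1*2 + 1, so a_5 = 1.
  2 = 2*1 + 0, so a_6 = 2.
so x = [5; 1, 2, 1, 1, 1, 2].
Convergents (p_i = a_i*p_{i-1} + p_{i-2}, q_i = a_i*q_{i-1} + q_{i-2} with p_{-2}=0, p_{-1}=1, q_{-2}=1, q_{-1}=0), until the denominator exceeds 11:
  i=0: a_0=5, p_0 = 5*1 + 0 = 5, q_0 = 5*0 + 1 = 1.
  i=1: a_1=1, p_1 = 1*5 + 1 = 6, q_1 = 1*1 + 0 = 1.
  i=2: a_2=2, p_2 = 2*6 + 5 = 17, q_2 = 2*1 + 1 = 3.
  i=3: a_3=1, p_3 = 1*17 + 6 = 23, q_3 = 1*3 + 1 = 4.
  i=4: a_4=1, p_4 = 1*23 + 17 = 40, q_4 = 1*4 + 3 = 7.
  i=5: a_5=1, p_5 = 1*40 + 23 = 63, q_5 = 1*7 + 4 = 11.
  i=6: a_6=2, p_6 = 2*63 + 40 = 166, q_6 = 2*11 + 7 = 29.
q_6 = 29 > 11, so the last convergent with denominator <= 11 is p_5/q_5 = 63/11.
The closest fraction with denominator <= 11 is either p_5/q_5 or the intermediate fraction (k*p_5 + p_4)/(k*q_5 + q_4) with the largest k >= 1 whose denominator stays <= 11; these approach x as k grows, and every other convergent or intermediate fraction in range is farther away.
Largest k: floor((11 - q_4)/q_5) = floor((11 - 7)/11) = 0.
Since k = 0, no intermediate fraction beyond p_5/q_5 has denominator <= 11, so the convergent 63/11 is the closest (its error is |166*11 - 63*29|/(29*11) = 1/319).

63/11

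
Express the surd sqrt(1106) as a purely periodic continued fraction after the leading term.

[33; (3, 1, 8, 1, 3, 66)]

Write x_i = (sqrt(1106) + m_i)/d_i with (m_0, d_0) = (0, 1). a_0 = floor(sqrt(1106)) = 33, since 33^2 = 1089 <= 1106 < 1156 = 34^2.
Iterate m_{i+1} = d_i*a_i - m_i, d_{i+1} = (1106 - m_{i+1}^2)/d_i, a_{i+1} = floor((a_0 + m_{i+1})/d_{i+1}):
  m_1 = 1*33 - 0 = 33, d_1 = (1106 - 33^2)/1 = 17/1 = 17, a_1 = floor((33 + 33)/17) = 3.
  m_2 = 17*3 - 33 = 18, d_2 = (1106 - 18^2)/17 = 782/17 = 46, a_2 = floor((33 + 18)/46) = 1.
  m_3 = 46*1 - 18 = 28, d_3 = (1106 - 28^2)/46 = 322/46 = 7, a_3 = floor((33 + 28)/7) = 8.
  m_4 = 7*8 - 28 = 28, d_4 = (1106 - 28^2)/7 = 322/7 = 46, a_4 = floor((33 + 28)/46) = 1.
  m_5 = 46*1 - 28 = 18, d_5 = (1106 - 18^2)/46 = 782/46 = 17, a_5 = floor((33 + 18)/17) = 3.
  m_6 = 17*3 - 18 = 33, d_6 = (1106 - 33^2)/17 = 17/17 = 1, a_6 = floor((33 + 33)/1) = 66.
  m_7 = 1*66 - 33 = 33, d_7 = (1106 - 33^2)/1 = 17/1 = 17: (m_7, d_7) = (m_1, d_1) = (33, 17), so from here the quotients repeat a_1, ..., a_6; the period length is 6.
Hence the expansion of sqrt(1106) is a_0 = 33 followed by the repeating block 3, 1, 8, 1, 3, 66 (period 6).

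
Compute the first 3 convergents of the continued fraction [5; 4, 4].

5/1, 21/4, 89/17

Using the convergent recurrence p_i = a_i*p_{i-1} + p_{i-2}, q_i = a_i*q_{i-1} + q_{i-2} with p_{-2}=0, p_{-1}=1, q_{-2}=1, q_{-1}=0:
  i=0: a_0=5, p_0 = 5*1 + 0 = 5, q_0 = 5*0 + 1 = 1.
  i=1: a_1=4, p_1 = 4*5 + 1 = 21, q_1 = 4*1 + 0 = 4.
  i=2: a_2=4, p_2 = 4*21 + 5 = 89, q_2 = 4*4 + 1 = 17.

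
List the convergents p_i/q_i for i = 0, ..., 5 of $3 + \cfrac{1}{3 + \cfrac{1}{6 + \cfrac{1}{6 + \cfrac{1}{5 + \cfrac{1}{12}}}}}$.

3/1, 10/3, 63/19, 388/117, 2003/604, 24424/7365

Using the convergent recurrence p_i = a_i*p_{i-1} + p_{i-2}, q_i = a_i*q_{i-1} + q_{i-2} with p_{-2}=0, p_{-1}=1, q_{-2}=1, q_{-1}=0:
  i=0: a_0=3, p_0 = 3*1 + 0 = 3, q_0 = 3*0 + 1 = 1.
  i=1: a_1=3, p_1 = 3*3 + 1 = 10, q_1 = 3*1 + 0 = 3.
  i=2: a_2=6, p_2 = 6*10 + 3 = 63, q_2 = 6*3 + 1 = 19.
  i=3: a_3=6, p_3 = 6*63 + 10 = 388, q_3 = 6*19 + 3 = 117.
  i=4: a_4=5, p_4 = 5*388 + 63 = 2003, q_4 = 5*117 + 19 = 604.
  i=5: a_5=12, p_5 = 12*2003 + 388 = 24424, q_5 = 12*604 + 117 = 7365.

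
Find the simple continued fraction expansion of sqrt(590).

Write x_i = (sqrt(590) + m_i)/d_i with (m_0, d_0) = (0, 1). a_0 = floor(sqrt(590)) = 24, since 24^2 = 576 <= 590 < 625 = 25^2.
Iterate m_{i+1} = d_i*a_i - m_i, d_{i+1} = (590 - m_{i+1}^2)/d_i, a_{i+1} = floor((a_0 + m_{i+1})/d_{i+1}):
  m_1 = 1*24 - 0 = 24, d_1 = (590 - 24^2)/1 = 14/1 = 14, a_1 = floor((24 + 24)/14) = 3.
  m_2 = 14*3 - 24 = 18, d_2 = (590 - 18^2)/14 = 266/14 = 19, a_2 = floor((24 + 18)/19) = 2.
  m_3 = 19*2 - 18 = 20, d_3 = (590 - 20^2)/19 = 190/19 = 10, a_3 = floor((24 + 20)/10) = 4.
  m_4 = 10*4 - 20 = 20, d_4 = (590 - 20^2)/10 = 190/10 = 19, a_4 = floor((24 + 20)/19) = 2.
  m_5 = 19*2 - 20 = 18, d_5 = (590 - 18^2)/19 = 266/19 = 14, a_5 = floor((24 + 18)/14) = 3.
  m_6 = 14*3 - 18 = 24, d_6 = (590 - 24^2)/14 = 14/14 = 1, a_6 = floor((24 + 24)/1) = 48.
  m_7 = 1*48 - 24 = 24, d_7 = (590 - 24^2)/1 = 14/1 = 14: (m_7, d_7) = (m_1, d_1) = (24, 14), so from here the quotients repeat a_1, ..., a_6; the period length is 6.
Hence the expansion of sqrt(590) is a_0 = 24 followed by the repeating block 3, 2, 4, 2, 3, 48 (period 6).

[24; (3, 2, 4, 2, 3, 48)]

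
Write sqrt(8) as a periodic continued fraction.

[2; (1, 4)]

Write x_i = (sqrt(8) + m_i)/d_i with (m_0, d_0) = (0, 1). a_0 = floor(sqrt(8)) = 2, since 2^2 = 4 <= 8 < 9 = 3^2.
Iterate m_{i+1} = d_i*a_i - m_i, d_{i+1} = (8 - m_{i+1}^2)/d_i, a_{i+1} = floor((a_0 + m_{i+1})/d_{i+1}):
  m_1 = 1*2 - 0 = 2, d_1 = (8 - 2^2)/1 = 4/1 = 4, a_1 = floor((2 + 2)/4) = 1.
  m_2 = 4*1 - 2 = 2, d_2 = (8 - 2^2)/4 = 4/4 = 1, a_2 = floor((2 + 2)/1) = 4.
  m_3 = 1*4 - 2 = 2, d_3 = (8 - 2^2)/1 = 4/1 = 4: (m_3, d_3) = (m_1, d_1) = (2, 4), so from here the quotients repeat a_1, a_2; the period length is 2.
Hence the expansion of sqrt(8) is a_0 = 2 followed by the repeating block 1, 4 (period 2).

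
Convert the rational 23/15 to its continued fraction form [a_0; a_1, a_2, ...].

Run the Euclidean algorithm on 23 and 15; the successive quotients are the partial quotients a_0, a_1, ... (each step inverts the fractional part left over by the previous one):
  23 = 1*15 + 8, so a_0 = 1.
  15 = 1*8 + 7, so a_1 = 1.
  8 = 1*7 + 1, so a_2 = 1.
  7 = 7*1 + 0, so a_3 = 7.
The remainder reaches 0 after 4 divisions, so the expansion has 4 partial quotients, read off in order.

[1; 1, 1, 7]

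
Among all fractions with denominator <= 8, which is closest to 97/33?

3/1

Expand x = 97/33 as a continued fraction with the Euclidean algorithm:
  97 = 2*33 + 31, so a_0 = 2.
  33 = 1*31 + 2, so a_1 = 1.
  31 = 15*2 + 1, so a_2 = 15.
  2 = 2*1 + 0, so a_3 = 2.
so x = [2; 1, 15, 2].
Convergents (p_i = a_i*p_{i-1} + p_{i-2}, q_i = a_i*q_{i-1} + q_{i-2} with p_{-2}=0, p_{-1}=1, q_{-2}=1, q_{-1}=0), until the denominator exceeds 8:
  i=0: a_0=2, p_0 = 2*1 + 0 = 2, q_0 = 2*0 + 1 = 1.
  i=1: a_1=1, p_1 = 1*2 + 1 = 3, q_1 = 1*1 + 0 = 1.
  i=2: a_2=15, p_2 = 15*3 + 2 = 47, q_2 = 15*1 + 1 = 16.
q_2 = 16 > 8, so the last convergent with denominator <= 8 is p_1/q_1 = 3/1.
The closest fraction with denominator <= 8 is either p_1/q_1 or the intermediate fraction (k*p_1 + p_0)/(k*q_1 + q_0) with the largest k >= 1 whose denominator stays <= 8; these approach x as k grows, and every other convergent or intermediate fraction in range is farther away.
Largest k: floor((8 - q_0)/q_1) = floor((8 - 1)/1) = 7.
That gives (7*3 + 2)/(7*1 + 1) = 23/8.
Compare the errors: |x - 3/1| = |97*1 - 3*33|/(33*1) = 2/33, and |x - 23/8| = |97*8 - 23*33|/(33*8) = 17/264.
Cross-multiplying, 2*264 = 528 < 561 = 17*33, so 2/33 is smaller: the convergent 3/1 is closer to x than 23/8.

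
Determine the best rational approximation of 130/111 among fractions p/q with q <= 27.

Expand x = 130/111 as a continued fraction with the Euclidean algorithm:
  130 = 1*111 + 19, so a_0 = 1.
  111 = 5*19 + 16, so a_1 = 5.
  19 = 1*16 + 3, so a_2 = 1.
  16 = 5*3 + 1, so a_3 = 5.
  3 = 3*1 + 0, so a_4 = 3.
so x = [1; 5, 1, 5, 3].
Convergents (p_i = a_i*p_{i-1} + p_{i-2}, q_i = a_i*q_{i-1} + q_{i-2} with p_{-2}=0, p_{-1}=1, q_{-2}=1, q_{-1}=0), until the denominator exceeds 27:
  i=0: a_0=1, p_0 = 1*1 + 0 = 1, q_0 = 1*0 + 1 = 1.
  i=1: a_1=5, p_1 = 5*1 + 1 = 6, q_1 = 5*1 + 0 = 5.
  i=2: a_2=1, p_2 = 1*6 + 1 = 7, q_2 = 1*5 + 1 = 6.
  i=3: a_3=5, p_3 = 5*7 + 6 = 41, q_3 = 5*6 + 5 = 35.
q_3 = 35 > 27, so the last convergent with denominator <= 27 is p_2/q_2 = 7/6.
The closest fraction with denominator <= 27 is either p_2/q_2 or the intermediate fraction (k*p_2 + p_1)/(k*q_2 + q_1) with the largest k >= 1 whose denominator stays <= 27; these approach x as k grows, and every other convergent or intermediate fraction in range is farther away.
Largest k: floor((27 - q_1)/q_2) = floor((27 - 5)/6) = 3.
That gives (3*7 + 6)/(3*6 + 5) = 27/23.
Compare the errors: |x - 7/6| = |130*6 - 7*111|/(111*6) = 3/666, and |x - 27/23| = |130*23 - 27*111|/(111*23) = 7/2553.
Cross-multiplying, 7*666 = 4662 < 7659 = 3*2553, so 7/2553 is smaller: the intermediate fraction 27/23 is closer to x than 7/6.

27/23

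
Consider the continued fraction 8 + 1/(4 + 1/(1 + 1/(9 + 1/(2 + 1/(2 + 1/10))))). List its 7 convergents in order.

8/1, 33/4, 41/5, 402/49, 845/103, 2092/255, 21765/2653

Using the convergent recurrence p_i = a_i*p_{i-1} + p_{i-2}, q_i = a_i*q_{i-1} + q_{i-2} with p_{-2}=0, p_{-1}=1, q_{-2}=1, q_{-1}=0:
  i=0: a_0=8, p_0 = 8*1 + 0 = 8, q_0 = 8*0 + 1 = 1.
  i=1: a_1=4, p_1 = 4*8 + 1 = 33, q_1 = 4*1 + 0 = 4.
  i=2: a_2=1, p_2 = 1*33 + 8 = 41, q_2 = 1*4 + 1 = 5.
  i=3: a_3=9, p_3 = 9*41 + 33 = 402, q_3 = 9*5 + 4 = 49.
  i=4: a_4=2, p_4 = 2*402 + 41 = 845, q_4 = 2*49 + 5 = 103.
  i=5: a_5=2, p_5 = 2*845 + 402 = 2092, q_5 = 2*103 + 49 = 255.
  i=6: a_6=10, p_6 = 10*2092 + 845 = 21765, q_6 = 10*255 + 103 = 2653.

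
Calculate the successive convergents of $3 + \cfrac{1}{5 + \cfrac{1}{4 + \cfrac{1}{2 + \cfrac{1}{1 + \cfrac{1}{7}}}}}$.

3/1, 16/5, 67/21, 150/47, 217/68, 1669/523

Using the convergent recurrence p_i = a_i*p_{i-1} + p_{i-2}, q_i = a_i*q_{i-1} + q_{i-2} with p_{-2}=0, p_{-1}=1, q_{-2}=1, q_{-1}=0:
  i=0: a_0=3, p_0 = 3*1 + 0 = 3, q_0 = 3*0 + 1 = 1.
  i=1: a_1=5, p_1 = 5*3 + 1 = 16, q_1 = 5*1 + 0 = 5.
  i=2: a_2=4, p_2 = 4*16 + 3 = 67, q_2 = 4*5 + 1 = 21.
  i=3: a_3=2, p_3 = 2*67 + 16 = 150, q_3 = 2*21 + 5 = 47.
  i=4: a_4=1, p_4 = 1*150 + 67 = 217, q_4 = 1*47 + 21 = 68.
  i=5: a_5=7, p_5 = 7*217 + 150 = 1669, q_5 = 7*68 + 47 = 523.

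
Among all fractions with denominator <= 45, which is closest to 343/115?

134/45

Expand x = 343/115 as a continued fraction with the Euclidean algorithm:
  343 = 2*115 + 113, so a_0 = 2.
  115 = 1*113 + 2, so a_1 = 1.
  113 = 56*2 + 1, so a_2 = 56.
  2 = 2*1 + 0, so a_3 = 2.
so x = [2; 1, 56, 2].
Convergents (p_i = a_i*p_{i-1} + p_{i-2}, q_i = a_i*q_{i-1} + q_{i-2} with p_{-2}=0, p_{-1}=1, q_{-2}=1, q_{-1}=0), until the denominator exceeds 45:
  i=0: a_0=2, p_0 = 2*1 + 0 = 2, q_0 = 2*0 + 1 = 1.
  i=1: a_1=1, p_1 = 1*2 + 1 = 3, q_1 = 1*1 + 0 = 1.
  i=2: a_2=56, p_2 = 56*3 + 2 = 170, q_2 = 56*1 + 1 = 57.
q_2 = 57 > 45, so the last convergent with denominator <= 45 is p_1/q_1 = 3/1.
The closest fraction with denominator <= 45 is either p_1/q_1 or the intermediate fraction (k*p_1 + p_0)/(k*q_1 + q_0) with the largest k >= 1 whose denominator stays <= 45; these approach x as k grows, and every other convergent or intermediate fraction in range is farther away.
Largest k: floor((45 - q_0)/q_1) = floor((45 - 1)/1) = 44.
That gives (44*3 + 2)/(44*1 + 1) = 134/45.
Compare the errors: |x - 3/1| = |343*1 - 3*115|/(115*1) = 2/115, and |x - 134/45| = |343*45 - 134*115|/(115*45) = 25/5175.
Cross-multiplying, 25*115 = 2875 < 10350 = 2*5175, so 25/5175 is smaller: the intermediate fraction 134/45 is closer to x than 3/1.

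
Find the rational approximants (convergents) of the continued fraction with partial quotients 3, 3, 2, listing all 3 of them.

Using the convergent recurrence p_i = a_i*p_{i-1} + p_{i-2}, q_i = a_i*q_{i-1} + q_{i-2} with p_{-2}=0, p_{-1}=1, q_{-2}=1, q_{-1}=0:
  i=0: a_0=3, p_0 = 3*1 + 0 = 3, q_0 = 3*0 + 1 = 1.
  i=1: a_1=3, p_1 = 3*3 + 1 = 10, q_1 = 3*1 + 0 = 3.
  i=2: a_2=2, p_2 = 2*10 + 3 = 23, q_2 = 2*3 + 1 = 7.

3/1, 10/3, 23/7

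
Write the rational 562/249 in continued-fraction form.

Run the Euclidean algorithm on 562 and 249; the successive quotients are the partial quotients a_0, a_1, ... (each step inverts the fractional part left over by the previous one):
  562 = 2*249 + 64, so a_0 = 2.
  249 = 3*64 + 57, so a_1 = 3.
  64 = 1*57 + 7, so a_2 = 1.
  57 = 8*7 + 1, so a_3 = 8.
  7 = 7*1 + 0, so a_4 = 7.
The remainder reaches 0 after 5 divisions, so the expansion has 5 partial quotients, read off in order.

[2; 3, 1, 8, 7]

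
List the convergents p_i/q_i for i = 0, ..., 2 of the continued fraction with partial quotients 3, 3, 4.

3/1, 10/3, 43/13

Using the convergent recurrence p_i = a_i*p_{i-1} + p_{i-2}, q_i = a_i*q_{i-1} + q_{i-2} with p_{-2}=0, p_{-1}=1, q_{-2}=1, q_{-1}=0:
  i=0: a_0=3, p_0 = 3*1 + 0 = 3, q_0 = 3*0 + 1 = 1.
  i=1: a_1=3, p_1 = 3*3 + 1 = 10, q_1 = 3*1 + 0 = 3.
  i=2: a_2=4, p_2 = 4*10 + 3 = 43, q_2 = 4*3 + 1 = 13.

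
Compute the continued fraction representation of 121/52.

Run the Euclidean algorithm on 121 and 52; the successive quotients are the partial quotients a_0, a_1, ... (each step inverts the fractional part left over by the previous one):
  121 = 2*52 + 17, so a_0 = 2.
  52 = 3*17 + 1, so a_1 = 3.
  17 = 17*1 + 0, so a_2 = 17.
The remainder reaches 0 after 3 divisions, so the expansion has 3 partial quotients, read off in order.

[2; 3, 17]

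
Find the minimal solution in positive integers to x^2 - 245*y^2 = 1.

(x, y) = (51841, 3312)

First expand sqrt(245) as a continued fraction. With x_i = (sqrt(245) + m_i)/d_i and (m_0, d_0) = (0, 1): a_0 = floor(sqrt(245)) = 15, since 15^2 = 225 <= 245 < 256 = 16^2.
Iterate m_{i+1} = d_i*a_i - m_i, d_{i+1} = (245 - m_{i+1}^2)/d_i, a_{i+1} = floor((a_0 + m_{i+1})/d_{i+1}):
  m_1 = 1*15 - 0 = 15, d_1 = (245 - 15^2)/1 = 20/1 = 20, a_1 = floor((15 + 15)/20) = 1.
  m_2 = 20*1 - 15 = 5, d_2 = (245 - 5^2)/20 = 220/20 = 11, a_2 = floor((15 + 5)/11) = 1.
  m_3 = 11*1 - 5 = 6, d_3 = (245 - 6^2)/11 = 209/11 = 19, a_3 = floor((15 + 6)/19) = 1.
  m_4 = 19*1 - 6 = 13, d_4 = (245 - 13^2)/19 = 76/19 = 4, a_4 = floor((15 + 13)/4) = 7.
  m_5 = 4*7 - 13 = 15, d_5 = (245 - 15^2)/4 = 20/4 = 5, a_5 = floor((15 + 15)/5) = 6.
  m_6 = 5*6 - 15 = 15, d_6 = (245 - 15^2)/5 = 20/5 = 4, a_6 = floor((15 + 15)/4) = 7.
  m_7 = 4*7 - 15 = 13, d_7 = (245 - 13^2)/4 = 76/4 = 19, a_7 = floor((15 + 13)/19) = 1.
  m_8 = 19*1 - 13 = 6, d_8 = (245 - 6^2)/19 = 209/19 = 11, a_8 = floor((15 + 6)/11) = 1.
  m_9 = 11*1 - 6 = 5, d_9 = (245 - 5^2)/11 = 220/11 = 20, a_9 = floor((15 + 5)/20) = 1.
  m_10 = 20*1 - 5 = 15, d_10 = (245 - 15^2)/20 = 20/20 = 1, a_10 = floor((15 + 15)/1) = 30.
  m_11 = 1*30 - 15 = 15, d_11 = (245 - 15^2)/1 = 20/1 = 20: (m_11, d_11) = (m_1, d_1) = (15, 20), so from here the quotients repeat a_1, ..., a_10; the period length is 10.
So sqrt(245) = [15; (1, 1, 1, 7, 6, 7, 1, 1, 1, 30)] with period length k = 10.
k is even, so the fundamental solution of x^2 - 245y^2 = 1 is (p_{k-1}, q_{k-1}) = (p_9, q_9); compute convergents through index 9.
Convergents (p_i = a_i*p_{i-1} + p_{i-2}, q_i = a_i*q_{i-1} + q_{i-2} with p_{-2}=0, p_{-1}=1, q_{-2}=1, q_{-1}=0):
  i=0: a_0=15, p_0 = 15*1 + 0 = 15, q_0 = 15*0 + 1 = 1.
  i=1: a_1=1, p_1 = 1*15 + 1 = 16, q_1 = 1*1 + 0 = 1.
  i=2: a_2=1, p_2 = 1*16 + 15 = 31, q_2 = 1*1 + 1 = 2.
  i=3: a_3=1, p_3 = 1*31 + 16 = 47, q_3 = 1*2 + 1 = 3.
  i=4: a_4=7, p_4 = 7*47 + 31 = 360, q_4 = 7*3 + 2 = 23.
  i=5: a_5=6, p_5 = 6*360 + 47 = 2207, q_5 = 6*23 + 3 = 141.
  i=6: a_6=7, p_6 = 7*2207 + 360 = 15809, q_6 = 7*141 + 23 = 1010.
  i=7: a_7=1, p_7 = 1*15809 + 2207 = 18016, q_7 = 1*1010 + 141 = 1151.
  i=8: a_8=1, p_8 = 1*18016 + 15809 = 33825, q_8 = 1*1151 + 1010 = 2161.
  i=9: a_9=1, p_9 = 1*33825 + 18016 = 51841, q_9 = 1*2161 + 1151 = 3312.
Check: 51841^2 - 245*3312^2 = 2687489281 - 2687489280 = 1, so (x, y) = (51841, 3312) solves the equation, and by the theorem it is the least positive solution.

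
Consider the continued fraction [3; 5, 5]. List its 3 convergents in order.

Using the convergent recurrence p_i = a_i*p_{i-1} + p_{i-2}, q_i = a_i*q_{i-1} + q_{i-2} with p_{-2}=0, p_{-1}=1, q_{-2}=1, q_{-1}=0:
  i=0: a_0=3, p_0 = 3*1 + 0 = 3, q_0 = 3*0 + 1 = 1.
  i=1: a_1=5, p_1 = 5*3 + 1 = 16, q_1 = 5*1 + 0 = 5.
  i=2: a_2=5, p_2 = 5*16 + 3 = 83, q_2 = 5*5 + 1 = 26.

3/1, 16/5, 83/26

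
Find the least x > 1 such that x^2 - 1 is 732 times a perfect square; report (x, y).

First expand sqrt(732) as a continued fraction. With x_i = (sqrt(732) + m_i)/d_i and (m_0, d_0) = (0, 1): a_0 = floor(sqrt(732)) = 27, since 27^2 = 729 <= 732 < 784 = 28^2.
Iterate m_{i+1} = d_i*a_i - m_i, d_{i+1} = (732 - m_{i+1}^2)/d_i, a_{i+1} = floor((a_0 + m_{i+1})/d_{i+1}):
  m_1 = 1*27 - 0 = 27, d_1 = (732 - 27^2)/1 = 3/1 = 3, a_1 = floor((27 + 27)/3) = 18.
  m_2 = 3*18 - 27 = 27, d_2 = (732 - 27^2)/3 = 3/3 = 1, a_2 = floor((27 + 27)/1) = 54.
  m_3 = 1*54 - 27 = 27, d_3 = (732 - 27^2)/1 = 3/1 = 3: (m_3, d_3) = (m_1, d_1) = (27, 3), so from here the quotients repeat a_1, a_2; the period length is 2.
So sqrt(732) = [27; (18, 54)] with period length k = 2.
k is even, so the fundamental solution of x^2 - 732y^2 = 1 is (p_{k-1}, q_{k-1}) = (p_1, q_1); compute convergents through index 1.
Convergents (p_i = a_i*p_{i-1} + p_{i-2}, q_i = a_i*q_{i-1} + q_{i-2} with p_{-2}=0, p_{-1}=1, q_{-2}=1, q_{-1}=0):
  i=0: a_0=27, p_0 = 27*1 + 0 = 27, q_0 = 27*0 + 1 = 1.
  i=1: a_1=18, p_1 = 18*27 + 1 = 487, q_1 = 18*1 + 0 = 18.
Check: 487^2 - 732*18^2 = 237169 - 237168 = 1, so (x, y) = (487, 18) solves the equation, and by the theorem it is the least positive solution.

(x, y) = (487, 18)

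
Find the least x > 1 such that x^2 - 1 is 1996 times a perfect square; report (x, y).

First expand sqrt(1996) as a continued fraction. With x_i = (sqrt(1996) + m_i)/d_i and (m_0, d_0) = (0, 1): a_0 = floor(sqrt(1996)) = 44, since 44^2 = 1936 <= 1996 < 2025 = 45^2.
Iterate m_{i+1} = d_i*a_i - m_i, d_{i+1} = (1996 - m_{i+1}^2)/d_i, a_{i+1} = floor((a_0 + m_{i+1})/d_{i+1}):
  m_1 = 1*44 - 0 = 44, d_1 = (1996 - 44^2)/1 = 60/1 = 60, a_1 = floor((44 + 44)/60) = 1.
  m_2 = 60*1 - 44 = 16, d_2 = (1996 - 16^2)/60 = 1740/60 = 29, a_2 = floor((44 + 16)/29) = 2.
  m_3 = 29*2 - 16 = 42, d_3 = (1996 - 42^2)/29 = 232/29 = 8, a_3 = floor((44 + 42)/8) = 10.
  m_4 = 8*10 - 42 = 38, d_4 = (1996 - 38^2)/8 = 552/8 = 69, a_4 = floor((44 + 38)/69) = 1.
  m_5 = 69*1 - 38 = 31, d_5 = (1996 - 31^2)/69 = 1035/69 = 15, a_5 = floor((44 + 31)/15) = 5.
  m_6 = 15*5 - 31 = 44, d_6 = (1996 - 44^2)/15 = 60/15 = 4, a_6 = floor((44 + 44)/4) = 22.
  m_7 = 4*22 - 44 = 44, d_7 = (1996 - 44^2)/4 = 60/4 = 15, a_7 = floor((44 + 44)/15) = 5.
  m_8 = 15*5 - 44 = 31, d_8 = (1996 - 31^2)/15 = 1035/15 = 69, a_8 = floor((44 + 31)/69) = 1.
  m_9 = 69*1 - 31 = 38, d_9 = (1996 - 38^2)/69 = 552/69 = 8, a_9 = floor((44 + 38)/8) = 10.
  m_10 = 8*10 - 38 = 42, d_10 = (1996 - 42^2)/8 = 232/8 = 29, a_10 = floor((44 + 42)/29) = 2.
  m_11 = 29*2 - 42 = 16, d_11 = (1996 - 16^2)/29 = 1740/29 = 60, a_11 = floor((44 + 16)/60) = 1.
  m_12 = 60*1 - 16 = 44, d_12 = (1996 - 44^2)/60 = 60/60 = 1, a_12 = floor((44 + 44)/1) = 88.
  m_13 = 1*88 - 44 = 44, d_13 = (1996 - 44^2)/1 = 60/1 = 60: (m_13, d_13) = (m_1, d_1) = (44, 60), so from here the quotients repeat a_1, ..., a_12; the period length is 12.
So sqrt(1996) = [44; (1, 2, 10, 1, 5, 22, 5, 1, 10, 2, 1, 88)] with period length k = 12.
k is even, so the fundamental solution of x^2 - 1996y^2 = 1 is (p_{k-1}, q_{k-1}) = (p_11, q_11); compute convergents through index 11.
Convergents (p_i = a_i*p_{i-1} + p_{i-2}, q_i = a_i*q_{i-1} + q_{i-2} with p_{-2}=0, p_{-1}=1, q_{-2}=1, q_{-1}=0):
  i=0: a_0=44, p_0 = 44*1 + 0 = 44, q_0 = 44*0 + 1 = 1.
  i=1: a_1=1, p_1 = 1*44 + 1 = 45, q_1 = 1*1 + 0 = 1.
  i=2: a_2=2, p_2 = 2*45 + 44 = 134, q_2 = 2*1 + 1 = 3.
  i=3: a_3=10, p_3 = 10*134 + 45 = 1385, q_3 = 10*3 + 1 = 31.
  i=4: a_4=1, p_4 = 1*1385 + 134 = 1519, q_4 = 1*31 + 3 = 34.
  i=5: a_5=5, p_5 = 5*1519 + 1385 = 8980, q_5 = 5*34 + 31 = 201.
  i=6: a_6=22, p_6 = 22*8980 + 1519 = 199079, q_6 = 22*201 + 34 = 4456.
  i=7: a_7=5, p_7 = 5*199079 + 8980 = 1004375, q_7 = 5*4456 + 201 = 22481.
  i=8: a_8=1, p_8 = 1*1004375 + 199079 = 1203454, q_8 = 1*22481 + 4456 = 26937.
  i=9: a_9=10, p_9 = 10*1203454 + 1004375 = 13038915, q_9 = 10*26937 + 22481 = 291851.
  i=10: a_10=2, p_10 = 2*13038915 + 1203454 = 27281284, q_10 = 2*291851 + 26937 = 610639.
  i=11: a_11=1, p_11 = 1*27281284 + 13038915 = 40320199, q_11 = 1*610639 + 291851 = 902490.
Check: 40320199^2 - 1996*902490^2 = 1625718447399601 - 1625718447399600 = 1, so (x, y) = (40320199, 902490) solves the equation, and by the theorem it is the least positive solution.

(x, y) = (40320199, 902490)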